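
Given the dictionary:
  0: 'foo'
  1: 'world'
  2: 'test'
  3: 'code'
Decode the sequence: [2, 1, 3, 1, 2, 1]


Look up each index in the dictionary:
  2 -> 'test'
  1 -> 'world'
  3 -> 'code'
  1 -> 'world'
  2 -> 'test'
  1 -> 'world'

Decoded: "test world code world test world"


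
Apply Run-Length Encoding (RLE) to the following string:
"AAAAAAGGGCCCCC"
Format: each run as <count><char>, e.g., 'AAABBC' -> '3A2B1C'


Scanning runs left to right:
  i=0: run of 'A' x 6 -> '6A'
  i=6: run of 'G' x 3 -> '3G'
  i=9: run of 'C' x 5 -> '5C'

RLE = 6A3G5C


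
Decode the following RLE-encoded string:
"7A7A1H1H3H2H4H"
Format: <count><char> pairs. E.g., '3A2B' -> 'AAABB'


Expanding each <count><char> pair:
  7A -> 'AAAAAAA'
  7A -> 'AAAAAAA'
  1H -> 'H'
  1H -> 'H'
  3H -> 'HHH'
  2H -> 'HH'
  4H -> 'HHHH'

Decoded = AAAAAAAAAAAAAAHHHHHHHHHHH


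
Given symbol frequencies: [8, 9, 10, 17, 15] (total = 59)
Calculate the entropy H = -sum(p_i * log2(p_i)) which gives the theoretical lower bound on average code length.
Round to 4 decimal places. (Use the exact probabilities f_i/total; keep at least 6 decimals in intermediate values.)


Per-symbol terms -p_i * log2(p_i) with p_i = f_i/59:
  p = 8/59 = 0.135593: log2(p) = -2.882643, -p*log2(p) = 0.390867
  p = 9/59 = 0.152542: log2(p) = -2.712718, -p*log2(p) = 0.413804
  p = 10/59 = 0.169492: log2(p) = -2.560715, -p*log2(p) = 0.434019
  p = 17/59 = 0.288136: log2(p) = -1.795180, -p*log2(p) = 0.517255
  p = 15/59 = 0.254237: log2(p) = -1.975752, -p*log2(p) = 0.502310
H = 0.390867 + 0.413804 + 0.434019 + 0.517255 + 0.502310 = 2.258255

H = 2.2583 bits/symbol


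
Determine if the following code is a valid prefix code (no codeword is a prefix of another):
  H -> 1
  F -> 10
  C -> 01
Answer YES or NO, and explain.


Checking each pair (does one codeword prefix another?):
  H='1' vs F='10': prefix -- VIOLATION

NO -- this is NOT a valid prefix code. H (1) is a prefix of F (10).


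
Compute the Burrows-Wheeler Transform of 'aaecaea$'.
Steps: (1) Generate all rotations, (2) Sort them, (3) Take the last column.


Rotations (sorted):
  0: $aaecaea -> last char: a
  1: a$aaecae -> last char: e
  2: aaecaea$ -> last char: $
  3: aea$aaec -> last char: c
  4: aecaea$a -> last char: a
  5: caea$aae -> last char: e
  6: ea$aaeca -> last char: a
  7: ecaea$aa -> last char: a


BWT = ae$caeaa


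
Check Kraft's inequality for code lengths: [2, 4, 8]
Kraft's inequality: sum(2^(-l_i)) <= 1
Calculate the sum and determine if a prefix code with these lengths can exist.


Sum = 2^(-2) + 2^(-4) + 2^(-8)
    = 0.25 + 0.0625 + 0.00390625
    = 81/256 = 0.31640625
Since 0.31640625 <= 1, Kraft's inequality IS satisfied.
A prefix code with these lengths CAN exist.

Kraft sum = 0.31640625. Satisfied.


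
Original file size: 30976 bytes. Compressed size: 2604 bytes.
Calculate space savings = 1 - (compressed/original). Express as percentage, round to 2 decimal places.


ratio = compressed/original = 2604/30976 = 0.084065
savings = 1 - ratio = 1 - 0.084065 = 0.915935
as a percentage: 0.915935 * 100 = 91.59%

Space savings = 1 - 2604/30976 = 91.59%


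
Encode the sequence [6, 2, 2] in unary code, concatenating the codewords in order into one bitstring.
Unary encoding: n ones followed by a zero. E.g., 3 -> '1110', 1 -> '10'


Encode each number as n ones followed by a terminating 0:
  6 -> 1111110 (7 bits)
  2 -> 110 (3 bits)
  2 -> 110 (3 bits)
Total length = 7 + 3 + 3 = 13 bits.

Unary([6, 2, 2]) = 1111110110110 (13 bits)


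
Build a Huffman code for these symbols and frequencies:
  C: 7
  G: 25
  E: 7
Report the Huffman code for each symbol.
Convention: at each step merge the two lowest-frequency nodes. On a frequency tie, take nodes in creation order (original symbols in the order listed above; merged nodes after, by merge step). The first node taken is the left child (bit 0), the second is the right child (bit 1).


Huffman tree construction:
Step 1: Merge C(7) + E(7) = 14
Step 2: Merge (C+E)(14) + G(25) = 39
Read each symbol's code off the tree from the root (left child = 0, right child = 1).

Codes:
  C: 00 (length 2)
  G: 1 (length 1)
  E: 01 (length 2)
Average code length: 53/39 = 1.3590 bits/symbol


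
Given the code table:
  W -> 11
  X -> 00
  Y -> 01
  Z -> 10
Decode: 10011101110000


Decoding:
10 -> Z
01 -> Y
11 -> W
01 -> Y
11 -> W
00 -> X
00 -> X


Result: ZYWYWXX


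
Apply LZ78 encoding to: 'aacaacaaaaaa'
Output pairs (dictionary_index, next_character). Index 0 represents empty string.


LZ78 encoding steps:
Dictionary: {0: ''}
Step 1: w='' (idx 0), next='a' -> output (0, 'a'), add 'a' as idx 1
Step 2: w='a' (idx 1), next='c' -> output (1, 'c'), add 'ac' as idx 2
Step 3: w='a' (idx 1), next='a' -> output (1, 'a'), add 'aa' as idx 3
Step 4: w='' (idx 0), next='c' -> output (0, 'c'), add 'c' as idx 4
Step 5: w='aa' (idx 3), next='a' -> output (3, 'a'), add 'aaa' as idx 5
Step 6: w='aaa' (idx 5), end of input -> output (5, '')


Encoded: [(0, 'a'), (1, 'c'), (1, 'a'), (0, 'c'), (3, 'a'), (5, '')]


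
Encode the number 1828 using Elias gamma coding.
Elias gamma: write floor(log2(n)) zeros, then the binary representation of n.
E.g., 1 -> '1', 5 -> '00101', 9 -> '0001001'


num_bits = floor(log2(1828)) + 1 = 11
leading_zeros = num_bits - 1 = 10
binary(1828) = 11100100100

Elias gamma(1828) = '0000000000' + '11100100100' = 000000000011100100100 (21 bits)


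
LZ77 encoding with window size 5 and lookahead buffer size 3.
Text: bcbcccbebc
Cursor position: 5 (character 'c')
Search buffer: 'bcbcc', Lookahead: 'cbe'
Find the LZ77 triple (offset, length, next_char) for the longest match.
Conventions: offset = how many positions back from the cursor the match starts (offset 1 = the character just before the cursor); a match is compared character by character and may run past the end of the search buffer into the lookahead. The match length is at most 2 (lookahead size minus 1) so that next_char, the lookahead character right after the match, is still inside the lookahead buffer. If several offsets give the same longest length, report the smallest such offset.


Try each offset into the search buffer:
  offset=1 (pos 4, char 'c'): match length 1
  offset=2 (pos 3, char 'c'): match length 1
  offset=3 (pos 2, char 'b'): match length 0
  offset=4 (pos 1, char 'c'): match length 2
  offset=5 (pos 0, char 'b'): match length 0
Longest match has length 2 at offset 4.
next_char = character at position 5 + 2 = 7 -> 'e'

Best match: offset=4, length=2 (matching 'cb' starting at position 1)
LZ77 triple: (4, 2, 'e')


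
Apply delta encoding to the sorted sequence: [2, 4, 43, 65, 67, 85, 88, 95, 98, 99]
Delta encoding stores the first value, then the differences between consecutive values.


First value: 2
Deltas:
  4 - 2 = 2
  43 - 4 = 39
  65 - 43 = 22
  67 - 65 = 2
  85 - 67 = 18
  88 - 85 = 3
  95 - 88 = 7
  98 - 95 = 3
  99 - 98 = 1


Delta encoded: [2, 2, 39, 22, 2, 18, 3, 7, 3, 1]


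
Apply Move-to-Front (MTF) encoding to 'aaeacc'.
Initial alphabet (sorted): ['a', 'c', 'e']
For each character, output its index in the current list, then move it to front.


MTF encoding:
'a': index 0 in ['a', 'c', 'e'] -> ['a', 'c', 'e']
'a': index 0 in ['a', 'c', 'e'] -> ['a', 'c', 'e']
'e': index 2 in ['a', 'c', 'e'] -> ['e', 'a', 'c']
'a': index 1 in ['e', 'a', 'c'] -> ['a', 'e', 'c']
'c': index 2 in ['a', 'e', 'c'] -> ['c', 'a', 'e']
'c': index 0 in ['c', 'a', 'e'] -> ['c', 'a', 'e']


Output: [0, 0, 2, 1, 2, 0]


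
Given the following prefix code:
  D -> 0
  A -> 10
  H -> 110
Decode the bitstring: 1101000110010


Decoding step by step:
Bits 110 -> H
Bits 10 -> A
Bits 0 -> D
Bits 0 -> D
Bits 110 -> H
Bits 0 -> D
Bits 10 -> A


Decoded message: HADDHDA


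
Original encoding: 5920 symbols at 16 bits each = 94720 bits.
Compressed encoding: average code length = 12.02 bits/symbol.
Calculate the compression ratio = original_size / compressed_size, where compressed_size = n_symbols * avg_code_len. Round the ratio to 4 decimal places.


original_size = n_symbols * orig_bits = 5920 * 16 = 94720 bits
compressed_size = n_symbols * avg_code_len = 5920 * 12.02 = 71158.4 bits
ratio = original_size / compressed_size = 94720 / 71158.4 = 1.3311

Compression ratio = 1.3311


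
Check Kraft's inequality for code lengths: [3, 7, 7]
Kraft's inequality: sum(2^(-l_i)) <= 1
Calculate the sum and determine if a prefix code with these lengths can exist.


Sum = 2^(-3) + 2^(-7) + 2^(-7)
    = 0.125 + 0.0078125 + 0.0078125
    = 18/128 = 0.140625
Since 0.140625 <= 1, Kraft's inequality IS satisfied.
A prefix code with these lengths CAN exist.

Kraft sum = 0.140625. Satisfied.


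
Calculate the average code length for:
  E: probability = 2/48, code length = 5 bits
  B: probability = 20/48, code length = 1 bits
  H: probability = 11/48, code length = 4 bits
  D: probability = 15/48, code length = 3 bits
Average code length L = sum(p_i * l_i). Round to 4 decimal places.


Weighted contributions p_i * l_i:
  E: (2/48) * 5 = 10/48
  B: (20/48) * 1 = 20/48
  H: (11/48) * 4 = 44/48
  D: (15/48) * 3 = 45/48
Sum = (10 + 20 + 44 + 45)/48 = 119/48

L = 119/48 = 2.4792 bits/symbol


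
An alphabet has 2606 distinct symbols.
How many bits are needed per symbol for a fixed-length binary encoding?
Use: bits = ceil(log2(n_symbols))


log2(2606) = 11.3476
Bracket: 2^11 = 2048 < 2606 <= 2^12 = 4096
So ceil(log2(2606)) = 12

bits = ceil(log2(2606)) = ceil(11.3476) = 12 bits


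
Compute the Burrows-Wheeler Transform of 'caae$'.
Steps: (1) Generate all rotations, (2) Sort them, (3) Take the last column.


Rotations (sorted):
  0: $caae -> last char: e
  1: aae$c -> last char: c
  2: ae$ca -> last char: a
  3: caae$ -> last char: $
  4: e$caa -> last char: a


BWT = eca$a


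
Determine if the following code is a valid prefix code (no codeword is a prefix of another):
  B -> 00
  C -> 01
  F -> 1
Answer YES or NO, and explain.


Checking each pair (does one codeword prefix another?):
  B='00' vs C='01': no prefix
  B='00' vs F='1': no prefix
  C='01' vs B='00': no prefix
  C='01' vs F='1': no prefix
  F='1' vs B='00': no prefix
  F='1' vs C='01': no prefix
No violation found over all pairs.

YES -- this is a valid prefix code. No codeword is a prefix of any other codeword.


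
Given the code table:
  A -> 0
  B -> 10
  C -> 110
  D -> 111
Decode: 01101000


Decoding:
0 -> A
110 -> C
10 -> B
0 -> A
0 -> A


Result: ACBAA


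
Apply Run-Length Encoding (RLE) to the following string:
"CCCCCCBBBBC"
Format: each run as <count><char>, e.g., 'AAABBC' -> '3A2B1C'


Scanning runs left to right:
  i=0: run of 'C' x 6 -> '6C'
  i=6: run of 'B' x 4 -> '4B'
  i=10: run of 'C' x 1 -> '1C'

RLE = 6C4B1C


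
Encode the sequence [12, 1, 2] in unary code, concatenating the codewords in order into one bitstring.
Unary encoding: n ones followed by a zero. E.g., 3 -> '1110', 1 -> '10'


Encode each number as n ones followed by a terminating 0:
  12 -> 1111111111110 (13 bits)
  1 -> 10 (2 bits)
  2 -> 110 (3 bits)
Total length = 13 + 2 + 3 = 18 bits.

Unary([12, 1, 2]) = 111111111111010110 (18 bits)


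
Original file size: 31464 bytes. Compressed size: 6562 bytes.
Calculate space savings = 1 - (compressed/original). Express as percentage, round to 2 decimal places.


ratio = compressed/original = 6562/31464 = 0.208556
savings = 1 - ratio = 1 - 0.208556 = 0.791444
as a percentage: 0.791444 * 100 = 79.14%

Space savings = 1 - 6562/31464 = 79.14%


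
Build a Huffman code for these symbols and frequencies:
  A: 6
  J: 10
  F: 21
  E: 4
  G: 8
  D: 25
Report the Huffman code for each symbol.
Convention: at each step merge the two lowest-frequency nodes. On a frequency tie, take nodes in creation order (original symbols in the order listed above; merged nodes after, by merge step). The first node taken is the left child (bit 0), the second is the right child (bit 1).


Huffman tree construction:
Step 1: Merge E(4) + A(6) = 10
Step 2: Merge G(8) + J(10) = 18
Step 3: Merge (E+A)(10) + (G+J)(18) = 28
Step 4: Merge F(21) + D(25) = 46
Step 5: Merge ((E+A)+(G+J))(28) + (F+D)(46) = 74
Read each symbol's code off the tree from the root (left child = 0, right child = 1).

Codes:
  A: 001 (length 3)
  J: 011 (length 3)
  F: 10 (length 2)
  E: 000 (length 3)
  G: 010 (length 3)
  D: 11 (length 2)
Average code length: 176/74 = 2.3784 bits/symbol


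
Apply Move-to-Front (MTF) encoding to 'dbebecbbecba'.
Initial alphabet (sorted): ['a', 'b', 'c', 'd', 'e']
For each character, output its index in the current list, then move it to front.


MTF encoding:
'd': index 3 in ['a', 'b', 'c', 'd', 'e'] -> ['d', 'a', 'b', 'c', 'e']
'b': index 2 in ['d', 'a', 'b', 'c', 'e'] -> ['b', 'd', 'a', 'c', 'e']
'e': index 4 in ['b', 'd', 'a', 'c', 'e'] -> ['e', 'b', 'd', 'a', 'c']
'b': index 1 in ['e', 'b', 'd', 'a', 'c'] -> ['b', 'e', 'd', 'a', 'c']
'e': index 1 in ['b', 'e', 'd', 'a', 'c'] -> ['e', 'b', 'd', 'a', 'c']
'c': index 4 in ['e', 'b', 'd', 'a', 'c'] -> ['c', 'e', 'b', 'd', 'a']
'b': index 2 in ['c', 'e', 'b', 'd', 'a'] -> ['b', 'c', 'e', 'd', 'a']
'b': index 0 in ['b', 'c', 'e', 'd', 'a'] -> ['b', 'c', 'e', 'd', 'a']
'e': index 2 in ['b', 'c', 'e', 'd', 'a'] -> ['e', 'b', 'c', 'd', 'a']
'c': index 2 in ['e', 'b', 'c', 'd', 'a'] -> ['c', 'e', 'b', 'd', 'a']
'b': index 2 in ['c', 'e', 'b', 'd', 'a'] -> ['b', 'c', 'e', 'd', 'a']
'a': index 4 in ['b', 'c', 'e', 'd', 'a'] -> ['a', 'b', 'c', 'e', 'd']


Output: [3, 2, 4, 1, 1, 4, 2, 0, 2, 2, 2, 4]


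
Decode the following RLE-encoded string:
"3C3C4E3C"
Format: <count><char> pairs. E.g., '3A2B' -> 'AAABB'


Expanding each <count><char> pair:
  3C -> 'CCC'
  3C -> 'CCC'
  4E -> 'EEEE'
  3C -> 'CCC'

Decoded = CCCCCCEEEECCC


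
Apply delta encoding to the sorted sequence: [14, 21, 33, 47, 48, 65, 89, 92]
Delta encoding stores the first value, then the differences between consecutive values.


First value: 14
Deltas:
  21 - 14 = 7
  33 - 21 = 12
  47 - 33 = 14
  48 - 47 = 1
  65 - 48 = 17
  89 - 65 = 24
  92 - 89 = 3


Delta encoded: [14, 7, 12, 14, 1, 17, 24, 3]


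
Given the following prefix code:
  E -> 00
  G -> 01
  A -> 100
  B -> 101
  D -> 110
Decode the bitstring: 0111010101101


Decoding step by step:
Bits 01 -> G
Bits 110 -> D
Bits 101 -> B
Bits 01 -> G
Bits 101 -> B


Decoded message: GDBGB


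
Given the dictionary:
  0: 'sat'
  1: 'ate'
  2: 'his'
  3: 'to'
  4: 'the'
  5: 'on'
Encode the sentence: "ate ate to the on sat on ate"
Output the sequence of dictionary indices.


Look up each word in the dictionary:
  'ate' -> 1
  'ate' -> 1
  'to' -> 3
  'the' -> 4
  'on' -> 5
  'sat' -> 0
  'on' -> 5
  'ate' -> 1

Encoded: [1, 1, 3, 4, 5, 0, 5, 1]


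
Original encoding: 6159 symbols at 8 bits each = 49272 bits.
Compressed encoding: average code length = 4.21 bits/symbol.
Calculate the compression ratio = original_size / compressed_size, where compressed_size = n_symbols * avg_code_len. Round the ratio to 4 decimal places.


original_size = n_symbols * orig_bits = 6159 * 8 = 49272 bits
compressed_size = n_symbols * avg_code_len = 6159 * 4.21 = 25929.39 bits
ratio = original_size / compressed_size = 49272 / 25929.39 = 1.9002

Compression ratio = 1.9002


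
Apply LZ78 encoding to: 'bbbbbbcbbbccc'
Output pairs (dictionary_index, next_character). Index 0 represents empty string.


LZ78 encoding steps:
Dictionary: {0: ''}
Step 1: w='' (idx 0), next='b' -> output (0, 'b'), add 'b' as idx 1
Step 2: w='b' (idx 1), next='b' -> output (1, 'b'), add 'bb' as idx 2
Step 3: w='bb' (idx 2), next='b' -> output (2, 'b'), add 'bbb' as idx 3
Step 4: w='' (idx 0), next='c' -> output (0, 'c'), add 'c' as idx 4
Step 5: w='bbb' (idx 3), next='c' -> output (3, 'c'), add 'bbbc' as idx 5
Step 6: w='c' (idx 4), next='c' -> output (4, 'c'), add 'cc' as idx 6


Encoded: [(0, 'b'), (1, 'b'), (2, 'b'), (0, 'c'), (3, 'c'), (4, 'c')]


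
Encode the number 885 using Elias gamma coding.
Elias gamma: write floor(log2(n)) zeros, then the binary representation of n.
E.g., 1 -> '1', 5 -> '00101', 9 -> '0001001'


num_bits = floor(log2(885)) + 1 = 10
leading_zeros = num_bits - 1 = 9
binary(885) = 1101110101

Elias gamma(885) = '000000000' + '1101110101' = 0000000001101110101 (19 bits)


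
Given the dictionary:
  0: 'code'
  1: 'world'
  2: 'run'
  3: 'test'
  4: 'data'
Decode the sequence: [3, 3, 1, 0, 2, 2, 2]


Look up each index in the dictionary:
  3 -> 'test'
  3 -> 'test'
  1 -> 'world'
  0 -> 'code'
  2 -> 'run'
  2 -> 'run'
  2 -> 'run'

Decoded: "test test world code run run run"


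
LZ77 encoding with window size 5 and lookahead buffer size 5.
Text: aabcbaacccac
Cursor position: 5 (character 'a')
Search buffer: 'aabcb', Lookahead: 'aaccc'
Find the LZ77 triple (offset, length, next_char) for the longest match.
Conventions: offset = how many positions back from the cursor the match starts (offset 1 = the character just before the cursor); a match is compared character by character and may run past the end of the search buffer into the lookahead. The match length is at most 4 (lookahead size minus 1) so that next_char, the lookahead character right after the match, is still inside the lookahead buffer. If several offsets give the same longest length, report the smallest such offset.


Try each offset into the search buffer:
  offset=1 (pos 4, char 'b'): match length 0
  offset=2 (pos 3, char 'c'): match length 0
  offset=3 (pos 2, char 'b'): match length 0
  offset=4 (pos 1, char 'a'): match length 1
  offset=5 (pos 0, char 'a'): match length 2
Longest match has length 2 at offset 5.
next_char = character at position 5 + 2 = 7 -> 'c'

Best match: offset=5, length=2 (matching 'aa' starting at position 0)
LZ77 triple: (5, 2, 'c')


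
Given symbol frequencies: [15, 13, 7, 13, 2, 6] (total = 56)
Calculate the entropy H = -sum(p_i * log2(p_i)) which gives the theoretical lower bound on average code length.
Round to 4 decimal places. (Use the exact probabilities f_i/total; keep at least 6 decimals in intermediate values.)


Per-symbol terms -p_i * log2(p_i) with p_i = f_i/56:
  p = 15/56 = 0.267857: log2(p) = -1.900464, -p*log2(p) = 0.509053
  p = 13/56 = 0.232143: log2(p) = -2.106915, -p*log2(p) = 0.489105
  p = 7/56 = 0.125000: log2(p) = -3.000000, -p*log2(p) = 0.375000
  p = 13/56 = 0.232143: log2(p) = -2.106915, -p*log2(p) = 0.489105
  p = 2/56 = 0.035714: log2(p) = -4.807355, -p*log2(p) = 0.171691
  p = 6/56 = 0.107143: log2(p) = -3.222392, -p*log2(p) = 0.345256
H = 0.509053 + 0.489105 + 0.375000 + 0.489105 + 0.171691 + 0.345256 = 2.379210

H = 2.3792 bits/symbol


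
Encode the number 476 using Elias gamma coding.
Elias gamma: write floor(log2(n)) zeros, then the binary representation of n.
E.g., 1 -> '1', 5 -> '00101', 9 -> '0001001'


num_bits = floor(log2(476)) + 1 = 9
leading_zeros = num_bits - 1 = 8
binary(476) = 111011100

Elias gamma(476) = '00000000' + '111011100' = 00000000111011100 (17 bits)


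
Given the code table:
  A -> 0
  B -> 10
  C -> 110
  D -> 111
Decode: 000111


Decoding:
0 -> A
0 -> A
0 -> A
111 -> D


Result: AAAD


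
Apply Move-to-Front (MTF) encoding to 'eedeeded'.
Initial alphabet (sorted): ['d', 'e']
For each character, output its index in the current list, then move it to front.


MTF encoding:
'e': index 1 in ['d', 'e'] -> ['e', 'd']
'e': index 0 in ['e', 'd'] -> ['e', 'd']
'd': index 1 in ['e', 'd'] -> ['d', 'e']
'e': index 1 in ['d', 'e'] -> ['e', 'd']
'e': index 0 in ['e', 'd'] -> ['e', 'd']
'd': index 1 in ['e', 'd'] -> ['d', 'e']
'e': index 1 in ['d', 'e'] -> ['e', 'd']
'd': index 1 in ['e', 'd'] -> ['d', 'e']


Output: [1, 0, 1, 1, 0, 1, 1, 1]


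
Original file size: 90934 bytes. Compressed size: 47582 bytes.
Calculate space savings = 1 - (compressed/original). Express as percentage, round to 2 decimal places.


ratio = compressed/original = 47582/90934 = 0.523259
savings = 1 - ratio = 1 - 0.523259 = 0.476741
as a percentage: 0.476741 * 100 = 47.67%

Space savings = 1 - 47582/90934 = 47.67%


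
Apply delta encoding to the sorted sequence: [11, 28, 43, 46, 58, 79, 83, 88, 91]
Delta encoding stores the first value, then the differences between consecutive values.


First value: 11
Deltas:
  28 - 11 = 17
  43 - 28 = 15
  46 - 43 = 3
  58 - 46 = 12
  79 - 58 = 21
  83 - 79 = 4
  88 - 83 = 5
  91 - 88 = 3


Delta encoded: [11, 17, 15, 3, 12, 21, 4, 5, 3]


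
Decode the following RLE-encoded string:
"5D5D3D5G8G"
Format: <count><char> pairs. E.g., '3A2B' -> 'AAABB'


Expanding each <count><char> pair:
  5D -> 'DDDDD'
  5D -> 'DDDDD'
  3D -> 'DDD'
  5G -> 'GGGGG'
  8G -> 'GGGGGGGG'

Decoded = DDDDDDDDDDDDDGGGGGGGGGGGGG


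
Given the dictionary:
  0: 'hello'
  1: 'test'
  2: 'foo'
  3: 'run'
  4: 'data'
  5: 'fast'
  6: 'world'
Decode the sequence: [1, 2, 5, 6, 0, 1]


Look up each index in the dictionary:
  1 -> 'test'
  2 -> 'foo'
  5 -> 'fast'
  6 -> 'world'
  0 -> 'hello'
  1 -> 'test'

Decoded: "test foo fast world hello test"


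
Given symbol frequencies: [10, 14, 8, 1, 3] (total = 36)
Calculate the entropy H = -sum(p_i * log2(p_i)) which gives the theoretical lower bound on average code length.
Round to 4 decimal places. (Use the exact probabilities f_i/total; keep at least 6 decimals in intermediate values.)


Per-symbol terms -p_i * log2(p_i) with p_i = f_i/36:
  p = 10/36 = 0.277778: log2(p) = -1.847997, -p*log2(p) = 0.513332
  p = 14/36 = 0.388889: log2(p) = -1.362570, -p*log2(p) = 0.529888
  p = 8/36 = 0.222222: log2(p) = -2.169925, -p*log2(p) = 0.482206
  p = 1/36 = 0.027778: log2(p) = -5.169925, -p*log2(p) = 0.143609
  p = 3/36 = 0.083333: log2(p) = -3.584963, -p*log2(p) = 0.298747
H = 0.513332 + 0.529888 + 0.482206 + 0.143609 + 0.298747 = 1.967782

H = 1.9678 bits/symbol


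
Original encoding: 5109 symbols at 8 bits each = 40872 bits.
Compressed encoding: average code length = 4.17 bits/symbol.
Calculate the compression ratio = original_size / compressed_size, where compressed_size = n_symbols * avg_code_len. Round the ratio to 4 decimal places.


original_size = n_symbols * orig_bits = 5109 * 8 = 40872 bits
compressed_size = n_symbols * avg_code_len = 5109 * 4.17 = 21304.53 bits
ratio = original_size / compressed_size = 40872 / 21304.53 = 1.9185

Compression ratio = 1.9185


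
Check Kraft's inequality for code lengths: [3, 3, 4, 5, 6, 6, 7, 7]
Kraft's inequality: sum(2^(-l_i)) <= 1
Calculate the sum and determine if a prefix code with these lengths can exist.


Sum = 2^(-3) + 2^(-3) + 2^(-4) + 2^(-5) + 2^(-6) + 2^(-6) + 2^(-7) + 2^(-7)
    = 0.125 + 0.125 + 0.0625 + 0.03125 + 0.015625 + 0.015625 + 0.0078125 + 0.0078125
    = 50/128 = 0.390625
Since 0.390625 <= 1, Kraft's inequality IS satisfied.
A prefix code with these lengths CAN exist.

Kraft sum = 0.390625. Satisfied.


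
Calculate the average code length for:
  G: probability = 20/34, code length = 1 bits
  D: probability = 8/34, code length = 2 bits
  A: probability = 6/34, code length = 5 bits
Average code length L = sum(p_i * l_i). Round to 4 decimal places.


Weighted contributions p_i * l_i:
  G: (20/34) * 1 = 20/34
  D: (8/34) * 2 = 16/34
  A: (6/34) * 5 = 30/34
Sum = (20 + 16 + 30)/34 = 66/34

L = 66/34 = 1.9412 bits/symbol


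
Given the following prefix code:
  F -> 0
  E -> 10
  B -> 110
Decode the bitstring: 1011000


Decoding step by step:
Bits 10 -> E
Bits 110 -> B
Bits 0 -> F
Bits 0 -> F


Decoded message: EBFF


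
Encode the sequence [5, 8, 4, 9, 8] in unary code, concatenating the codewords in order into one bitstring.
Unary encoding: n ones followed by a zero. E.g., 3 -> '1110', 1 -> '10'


Encode each number as n ones followed by a terminating 0:
  5 -> 111110 (6 bits)
  8 -> 111111110 (9 bits)
  4 -> 11110 (5 bits)
  9 -> 1111111110 (10 bits)
  8 -> 111111110 (9 bits)
Total length = 6 + 9 + 5 + 10 + 9 = 39 bits.

Unary([5, 8, 4, 9, 8]) = 111110111111110111101111111110111111110 (39 bits)


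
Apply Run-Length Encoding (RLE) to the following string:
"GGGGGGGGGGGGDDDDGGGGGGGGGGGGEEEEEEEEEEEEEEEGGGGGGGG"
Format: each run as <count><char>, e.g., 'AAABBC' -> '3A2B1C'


Scanning runs left to right:
  i=0: run of 'G' x 12 -> '12G'
  i=12: run of 'D' x 4 -> '4D'
  i=16: run of 'G' x 12 -> '12G'
  i=28: run of 'E' x 15 -> '15E'
  i=43: run of 'G' x 8 -> '8G'

RLE = 12G4D12G15E8G


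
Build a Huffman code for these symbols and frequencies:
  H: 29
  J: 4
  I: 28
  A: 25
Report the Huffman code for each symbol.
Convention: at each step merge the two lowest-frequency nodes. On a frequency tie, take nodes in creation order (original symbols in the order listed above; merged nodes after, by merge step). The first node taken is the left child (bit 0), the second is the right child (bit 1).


Huffman tree construction:
Step 1: Merge J(4) + A(25) = 29
Step 2: Merge I(28) + H(29) = 57
Step 3: Merge (J+A)(29) + (I+H)(57) = 86
Read each symbol's code off the tree from the root (left child = 0, right child = 1).

Codes:
  H: 11 (length 2)
  J: 00 (length 2)
  I: 10 (length 2)
  A: 01 (length 2)
Average code length: 172/86 = 2.0000 bits/symbol


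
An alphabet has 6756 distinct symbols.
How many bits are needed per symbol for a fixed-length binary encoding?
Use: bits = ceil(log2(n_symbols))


log2(6756) = 12.722
Bracket: 2^12 = 4096 < 6756 <= 2^13 = 8192
So ceil(log2(6756)) = 13

bits = ceil(log2(6756)) = ceil(12.722) = 13 bits


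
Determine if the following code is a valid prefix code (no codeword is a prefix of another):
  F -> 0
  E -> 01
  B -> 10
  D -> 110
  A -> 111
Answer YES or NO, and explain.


Checking each pair (does one codeword prefix another?):
  F='0' vs E='01': prefix -- VIOLATION

NO -- this is NOT a valid prefix code. F (0) is a prefix of E (01).


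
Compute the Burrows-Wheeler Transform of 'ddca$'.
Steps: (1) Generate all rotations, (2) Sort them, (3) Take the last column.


Rotations (sorted):
  0: $ddca -> last char: a
  1: a$ddc -> last char: c
  2: ca$dd -> last char: d
  3: dca$d -> last char: d
  4: ddca$ -> last char: $


BWT = acdd$


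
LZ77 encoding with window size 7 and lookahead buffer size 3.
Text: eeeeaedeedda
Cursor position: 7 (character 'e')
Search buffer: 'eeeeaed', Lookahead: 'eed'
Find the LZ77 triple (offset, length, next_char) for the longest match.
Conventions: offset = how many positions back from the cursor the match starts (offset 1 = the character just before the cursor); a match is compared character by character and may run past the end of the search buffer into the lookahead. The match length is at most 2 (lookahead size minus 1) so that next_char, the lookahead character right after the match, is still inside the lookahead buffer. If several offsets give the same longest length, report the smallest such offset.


Try each offset into the search buffer:
  offset=1 (pos 6, char 'd'): match length 0
  offset=2 (pos 5, char 'e'): match length 1
  offset=3 (pos 4, char 'a'): match length 0
  offset=4 (pos 3, char 'e'): match length 1
  offset=5 (pos 2, char 'e'): match length 2
  offset=6 (pos 1, char 'e'): match length 2
  offset=7 (pos 0, char 'e'): match length 2
Longest match has length 2, found at offsets 5, 6, 7; take the smallest, offset 5.
next_char = character at position 7 + 2 = 9 -> 'd'

Best match: offset=5, length=2 (matching 'ee' starting at position 2)
LZ77 triple: (5, 2, 'd')


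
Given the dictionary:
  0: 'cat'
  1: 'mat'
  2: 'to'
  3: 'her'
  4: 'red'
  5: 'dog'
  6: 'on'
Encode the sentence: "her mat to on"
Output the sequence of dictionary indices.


Look up each word in the dictionary:
  'her' -> 3
  'mat' -> 1
  'to' -> 2
  'on' -> 6

Encoded: [3, 1, 2, 6]


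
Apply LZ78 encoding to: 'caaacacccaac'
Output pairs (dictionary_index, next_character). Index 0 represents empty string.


LZ78 encoding steps:
Dictionary: {0: ''}
Step 1: w='' (idx 0), next='c' -> output (0, 'c'), add 'c' as idx 1
Step 2: w='' (idx 0), next='a' -> output (0, 'a'), add 'a' as idx 2
Step 3: w='a' (idx 2), next='a' -> output (2, 'a'), add 'aa' as idx 3
Step 4: w='c' (idx 1), next='a' -> output (1, 'a'), add 'ca' as idx 4
Step 5: w='c' (idx 1), next='c' -> output (1, 'c'), add 'cc' as idx 5
Step 6: w='ca' (idx 4), next='a' -> output (4, 'a'), add 'caa' as idx 6
Step 7: w='c' (idx 1), end of input -> output (1, '')


Encoded: [(0, 'c'), (0, 'a'), (2, 'a'), (1, 'a'), (1, 'c'), (4, 'a'), (1, '')]


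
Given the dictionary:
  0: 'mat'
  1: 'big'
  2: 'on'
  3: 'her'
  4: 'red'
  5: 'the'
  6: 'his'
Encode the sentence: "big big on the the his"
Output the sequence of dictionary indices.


Look up each word in the dictionary:
  'big' -> 1
  'big' -> 1
  'on' -> 2
  'the' -> 5
  'the' -> 5
  'his' -> 6

Encoded: [1, 1, 2, 5, 5, 6]


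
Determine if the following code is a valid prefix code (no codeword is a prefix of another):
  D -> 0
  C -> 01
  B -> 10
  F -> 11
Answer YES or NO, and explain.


Checking each pair (does one codeword prefix another?):
  D='0' vs C='01': prefix -- VIOLATION

NO -- this is NOT a valid prefix code. D (0) is a prefix of C (01).


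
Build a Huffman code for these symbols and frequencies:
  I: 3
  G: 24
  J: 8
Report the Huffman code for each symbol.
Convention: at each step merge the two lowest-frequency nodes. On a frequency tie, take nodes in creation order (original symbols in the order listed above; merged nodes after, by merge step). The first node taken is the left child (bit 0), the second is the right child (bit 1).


Huffman tree construction:
Step 1: Merge I(3) + J(8) = 11
Step 2: Merge (I+J)(11) + G(24) = 35
Read each symbol's code off the tree from the root (left child = 0, right child = 1).

Codes:
  I: 00 (length 2)
  G: 1 (length 1)
  J: 01 (length 2)
Average code length: 46/35 = 1.3143 bits/symbol


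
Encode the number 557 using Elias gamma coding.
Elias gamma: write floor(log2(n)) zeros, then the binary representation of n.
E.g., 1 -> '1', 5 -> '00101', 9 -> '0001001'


num_bits = floor(log2(557)) + 1 = 10
leading_zeros = num_bits - 1 = 9
binary(557) = 1000101101

Elias gamma(557) = '000000000' + '1000101101' = 0000000001000101101 (19 bits)


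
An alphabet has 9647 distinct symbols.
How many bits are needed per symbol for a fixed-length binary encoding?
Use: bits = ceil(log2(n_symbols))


log2(9647) = 13.2359
Bracket: 2^13 = 8192 < 9647 <= 2^14 = 16384
So ceil(log2(9647)) = 14

bits = ceil(log2(9647)) = ceil(13.2359) = 14 bits


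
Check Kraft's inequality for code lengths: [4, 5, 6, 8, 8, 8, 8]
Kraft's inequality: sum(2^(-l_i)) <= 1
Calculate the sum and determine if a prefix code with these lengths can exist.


Sum = 2^(-4) + 2^(-5) + 2^(-6) + 2^(-8) + 2^(-8) + 2^(-8) + 2^(-8)
    = 0.0625 + 0.03125 + 0.015625 + 0.00390625 + 0.00390625 + 0.00390625 + 0.00390625
    = 32/256 = 0.125
Since 0.125 <= 1, Kraft's inequality IS satisfied.
A prefix code with these lengths CAN exist.

Kraft sum = 0.125. Satisfied.


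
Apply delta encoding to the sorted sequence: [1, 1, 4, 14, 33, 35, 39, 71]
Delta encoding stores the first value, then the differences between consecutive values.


First value: 1
Deltas:
  1 - 1 = 0
  4 - 1 = 3
  14 - 4 = 10
  33 - 14 = 19
  35 - 33 = 2
  39 - 35 = 4
  71 - 39 = 32


Delta encoded: [1, 0, 3, 10, 19, 2, 4, 32]


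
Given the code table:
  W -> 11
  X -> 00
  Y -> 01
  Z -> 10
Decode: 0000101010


Decoding:
00 -> X
00 -> X
10 -> Z
10 -> Z
10 -> Z


Result: XXZZZ


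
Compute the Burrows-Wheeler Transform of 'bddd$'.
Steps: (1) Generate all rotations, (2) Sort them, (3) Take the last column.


Rotations (sorted):
  0: $bddd -> last char: d
  1: bddd$ -> last char: $
  2: d$bdd -> last char: d
  3: dd$bd -> last char: d
  4: ddd$b -> last char: b


BWT = d$ddb


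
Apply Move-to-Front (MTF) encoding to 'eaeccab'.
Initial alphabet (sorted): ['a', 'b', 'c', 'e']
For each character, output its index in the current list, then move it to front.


MTF encoding:
'e': index 3 in ['a', 'b', 'c', 'e'] -> ['e', 'a', 'b', 'c']
'a': index 1 in ['e', 'a', 'b', 'c'] -> ['a', 'e', 'b', 'c']
'e': index 1 in ['a', 'e', 'b', 'c'] -> ['e', 'a', 'b', 'c']
'c': index 3 in ['e', 'a', 'b', 'c'] -> ['c', 'e', 'a', 'b']
'c': index 0 in ['c', 'e', 'a', 'b'] -> ['c', 'e', 'a', 'b']
'a': index 2 in ['c', 'e', 'a', 'b'] -> ['a', 'c', 'e', 'b']
'b': index 3 in ['a', 'c', 'e', 'b'] -> ['b', 'a', 'c', 'e']


Output: [3, 1, 1, 3, 0, 2, 3]


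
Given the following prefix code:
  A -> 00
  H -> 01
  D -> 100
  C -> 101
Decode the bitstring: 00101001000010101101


Decoding step by step:
Bits 00 -> A
Bits 101 -> C
Bits 00 -> A
Bits 100 -> D
Bits 00 -> A
Bits 101 -> C
Bits 01 -> H
Bits 101 -> C


Decoded message: ACADACHC


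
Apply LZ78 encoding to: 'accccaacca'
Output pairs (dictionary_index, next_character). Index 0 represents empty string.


LZ78 encoding steps:
Dictionary: {0: ''}
Step 1: w='' (idx 0), next='a' -> output (0, 'a'), add 'a' as idx 1
Step 2: w='' (idx 0), next='c' -> output (0, 'c'), add 'c' as idx 2
Step 3: w='c' (idx 2), next='c' -> output (2, 'c'), add 'cc' as idx 3
Step 4: w='c' (idx 2), next='a' -> output (2, 'a'), add 'ca' as idx 4
Step 5: w='a' (idx 1), next='c' -> output (1, 'c'), add 'ac' as idx 5
Step 6: w='ca' (idx 4), end of input -> output (4, '')


Encoded: [(0, 'a'), (0, 'c'), (2, 'c'), (2, 'a'), (1, 'c'), (4, '')]


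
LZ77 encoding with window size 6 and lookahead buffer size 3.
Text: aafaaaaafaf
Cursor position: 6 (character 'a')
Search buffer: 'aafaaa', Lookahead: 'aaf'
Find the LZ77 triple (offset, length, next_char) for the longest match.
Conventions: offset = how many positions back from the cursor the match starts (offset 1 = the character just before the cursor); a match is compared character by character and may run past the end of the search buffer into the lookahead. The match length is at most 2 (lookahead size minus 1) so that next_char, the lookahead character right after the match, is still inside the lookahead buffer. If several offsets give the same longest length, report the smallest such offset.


Try each offset into the search buffer:
  offset=1 (pos 5, char 'a'): match length 2
  offset=2 (pos 4, char 'a'): match length 2
  offset=3 (pos 3, char 'a'): match length 2
  offset=4 (pos 2, char 'f'): match length 0
  offset=5 (pos 1, char 'a'): match length 1
  offset=6 (pos 0, char 'a'): match length 2
Longest match has length 2, found at offsets 1, 2, 3, 6; take the smallest, offset 1.
next_char = character at position 6 + 2 = 8 -> 'f'

Best match: offset=1, length=2 (matching 'aa' starting at position 5)
LZ77 triple: (1, 2, 'f')


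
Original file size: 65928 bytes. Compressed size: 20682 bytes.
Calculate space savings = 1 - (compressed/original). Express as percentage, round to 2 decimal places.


ratio = compressed/original = 20682/65928 = 0.313706
savings = 1 - ratio = 1 - 0.313706 = 0.686294
as a percentage: 0.686294 * 100 = 68.63%

Space savings = 1 - 20682/65928 = 68.63%


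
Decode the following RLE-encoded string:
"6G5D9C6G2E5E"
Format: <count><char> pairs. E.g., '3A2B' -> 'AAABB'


Expanding each <count><char> pair:
  6G -> 'GGGGGG'
  5D -> 'DDDDD'
  9C -> 'CCCCCCCCC'
  6G -> 'GGGGGG'
  2E -> 'EE'
  5E -> 'EEEEE'

Decoded = GGGGGGDDDDDCCCCCCCCCGGGGGGEEEEEEE


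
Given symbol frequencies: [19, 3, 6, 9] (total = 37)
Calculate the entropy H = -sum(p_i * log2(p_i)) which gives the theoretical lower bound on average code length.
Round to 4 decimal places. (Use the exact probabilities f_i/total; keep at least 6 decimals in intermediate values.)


Per-symbol terms -p_i * log2(p_i) with p_i = f_i/37:
  p = 19/37 = 0.513514: log2(p) = -0.961526, -p*log2(p) = 0.493757
  p = 3/37 = 0.081081: log2(p) = -3.624491, -p*log2(p) = 0.293878
  p = 6/37 = 0.162162: log2(p) = -2.624491, -p*log2(p) = 0.425593
  p = 9/37 = 0.243243: log2(p) = -2.039528, -p*log2(p) = 0.496101
H = 0.493757 + 0.293878 + 0.425593 + 0.496101 = 1.709329

H = 1.7093 bits/symbol


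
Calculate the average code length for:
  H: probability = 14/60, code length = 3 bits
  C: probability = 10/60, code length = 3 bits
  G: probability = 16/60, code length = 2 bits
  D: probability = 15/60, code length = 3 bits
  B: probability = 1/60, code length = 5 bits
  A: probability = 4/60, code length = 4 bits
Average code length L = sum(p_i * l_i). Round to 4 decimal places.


Weighted contributions p_i * l_i:
  H: (14/60) * 3 = 42/60
  C: (10/60) * 3 = 30/60
  G: (16/60) * 2 = 32/60
  D: (15/60) * 3 = 45/60
  B: (1/60) * 5 = 5/60
  A: (4/60) * 4 = 16/60
Sum = (42 + 30 + 32 + 45 + 5 + 16)/60 = 170/60

L = 170/60 = 2.8333 bits/symbol


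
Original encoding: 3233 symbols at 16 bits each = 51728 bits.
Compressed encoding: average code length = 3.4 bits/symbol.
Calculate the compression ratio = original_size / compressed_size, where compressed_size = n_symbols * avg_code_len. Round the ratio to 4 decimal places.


original_size = n_symbols * orig_bits = 3233 * 16 = 51728 bits
compressed_size = n_symbols * avg_code_len = 3233 * 3.4 = 10992.2 bits
ratio = original_size / compressed_size = 51728 / 10992.2 = 4.7059

Compression ratio = 4.7059


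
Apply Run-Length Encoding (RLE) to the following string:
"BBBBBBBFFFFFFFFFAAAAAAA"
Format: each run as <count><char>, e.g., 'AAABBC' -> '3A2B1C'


Scanning runs left to right:
  i=0: run of 'B' x 7 -> '7B'
  i=7: run of 'F' x 9 -> '9F'
  i=16: run of 'A' x 7 -> '7A'

RLE = 7B9F7A


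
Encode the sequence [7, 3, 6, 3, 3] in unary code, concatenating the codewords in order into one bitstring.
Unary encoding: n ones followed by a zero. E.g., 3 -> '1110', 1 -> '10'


Encode each number as n ones followed by a terminating 0:
  7 -> 11111110 (8 bits)
  3 -> 1110 (4 bits)
  6 -> 1111110 (7 bits)
  3 -> 1110 (4 bits)
  3 -> 1110 (4 bits)
Total length = 8 + 4 + 7 + 4 + 4 = 27 bits.

Unary([7, 3, 6, 3, 3]) = 111111101110111111011101110 (27 bits)


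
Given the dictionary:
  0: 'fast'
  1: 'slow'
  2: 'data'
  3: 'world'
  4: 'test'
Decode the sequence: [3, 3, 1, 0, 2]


Look up each index in the dictionary:
  3 -> 'world'
  3 -> 'world'
  1 -> 'slow'
  0 -> 'fast'
  2 -> 'data'

Decoded: "world world slow fast data"


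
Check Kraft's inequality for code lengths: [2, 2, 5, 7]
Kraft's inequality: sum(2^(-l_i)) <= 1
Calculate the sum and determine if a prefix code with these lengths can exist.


Sum = 2^(-2) + 2^(-2) + 2^(-5) + 2^(-7)
    = 0.25 + 0.25 + 0.03125 + 0.0078125
    = 69/128 = 0.5390625
Since 0.5390625 <= 1, Kraft's inequality IS satisfied.
A prefix code with these lengths CAN exist.

Kraft sum = 0.5390625. Satisfied.


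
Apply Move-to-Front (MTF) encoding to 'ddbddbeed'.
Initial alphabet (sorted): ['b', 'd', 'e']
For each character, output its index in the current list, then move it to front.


MTF encoding:
'd': index 1 in ['b', 'd', 'e'] -> ['d', 'b', 'e']
'd': index 0 in ['d', 'b', 'e'] -> ['d', 'b', 'e']
'b': index 1 in ['d', 'b', 'e'] -> ['b', 'd', 'e']
'd': index 1 in ['b', 'd', 'e'] -> ['d', 'b', 'e']
'd': index 0 in ['d', 'b', 'e'] -> ['d', 'b', 'e']
'b': index 1 in ['d', 'b', 'e'] -> ['b', 'd', 'e']
'e': index 2 in ['b', 'd', 'e'] -> ['e', 'b', 'd']
'e': index 0 in ['e', 'b', 'd'] -> ['e', 'b', 'd']
'd': index 2 in ['e', 'b', 'd'] -> ['d', 'e', 'b']


Output: [1, 0, 1, 1, 0, 1, 2, 0, 2]


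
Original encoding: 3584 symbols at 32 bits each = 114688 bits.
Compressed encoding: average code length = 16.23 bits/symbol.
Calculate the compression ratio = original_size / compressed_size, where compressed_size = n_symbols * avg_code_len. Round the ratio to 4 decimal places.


original_size = n_symbols * orig_bits = 3584 * 32 = 114688 bits
compressed_size = n_symbols * avg_code_len = 3584 * 16.23 = 58168.32 bits
ratio = original_size / compressed_size = 114688 / 58168.32 = 1.9717

Compression ratio = 1.9717


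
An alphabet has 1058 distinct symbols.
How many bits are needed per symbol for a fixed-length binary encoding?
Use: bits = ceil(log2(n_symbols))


log2(1058) = 10.0471
Bracket: 2^10 = 1024 < 1058 <= 2^11 = 2048
So ceil(log2(1058)) = 11

bits = ceil(log2(1058)) = ceil(10.0471) = 11 bits


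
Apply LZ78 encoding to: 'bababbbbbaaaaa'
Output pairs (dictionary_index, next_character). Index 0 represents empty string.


LZ78 encoding steps:
Dictionary: {0: ''}
Step 1: w='' (idx 0), next='b' -> output (0, 'b'), add 'b' as idx 1
Step 2: w='' (idx 0), next='a' -> output (0, 'a'), add 'a' as idx 2
Step 3: w='b' (idx 1), next='a' -> output (1, 'a'), add 'ba' as idx 3
Step 4: w='b' (idx 1), next='b' -> output (1, 'b'), add 'bb' as idx 4
Step 5: w='bb' (idx 4), next='b' -> output (4, 'b'), add 'bbb' as idx 5
Step 6: w='a' (idx 2), next='a' -> output (2, 'a'), add 'aa' as idx 6
Step 7: w='aa' (idx 6), next='a' -> output (6, 'a'), add 'aaa' as idx 7


Encoded: [(0, 'b'), (0, 'a'), (1, 'a'), (1, 'b'), (4, 'b'), (2, 'a'), (6, 'a')]
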